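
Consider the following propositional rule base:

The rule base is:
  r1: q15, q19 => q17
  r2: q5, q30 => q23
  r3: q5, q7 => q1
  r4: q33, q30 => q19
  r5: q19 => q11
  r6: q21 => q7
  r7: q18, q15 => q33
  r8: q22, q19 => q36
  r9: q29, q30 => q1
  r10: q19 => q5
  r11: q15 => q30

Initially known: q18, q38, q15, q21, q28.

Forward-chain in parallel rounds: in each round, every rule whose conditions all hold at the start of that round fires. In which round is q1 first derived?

Round 1: r6 [q21 => q7]; r7 [q18, q15 => q33]; r11 [q15 => q30]. Adds q7, q33, q30.
Round 2: r4 [q33, q30 => q19]. Adds q19.
Round 3: r1 [q15, q19 => q17]; r5 [q19 => q11]; r10 [q19 => q5]. Adds q17, q11, q5.
Round 4: r2 [q5, q30 => q23]; r3 [q5, q7 => q1]. Adds q23, q1.
q1 first appears in round 4.

4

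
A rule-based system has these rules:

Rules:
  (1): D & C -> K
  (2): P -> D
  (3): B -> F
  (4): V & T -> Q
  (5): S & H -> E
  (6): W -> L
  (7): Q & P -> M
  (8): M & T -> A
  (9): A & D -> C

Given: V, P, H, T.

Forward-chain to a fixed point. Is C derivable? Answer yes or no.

Round 1: (2) [P -> D]; (4) [V & T -> Q]. New: D, Q.
Round 2: (7) [Q & P -> M]. New: M.
Round 3: (8) [M & T -> A]. New: A.
Round 4: (9) [A & D -> C]. New: C.
Round 5: (1) [D & C -> K]. New: K.
C appears in round 4, so it is derivable.

yes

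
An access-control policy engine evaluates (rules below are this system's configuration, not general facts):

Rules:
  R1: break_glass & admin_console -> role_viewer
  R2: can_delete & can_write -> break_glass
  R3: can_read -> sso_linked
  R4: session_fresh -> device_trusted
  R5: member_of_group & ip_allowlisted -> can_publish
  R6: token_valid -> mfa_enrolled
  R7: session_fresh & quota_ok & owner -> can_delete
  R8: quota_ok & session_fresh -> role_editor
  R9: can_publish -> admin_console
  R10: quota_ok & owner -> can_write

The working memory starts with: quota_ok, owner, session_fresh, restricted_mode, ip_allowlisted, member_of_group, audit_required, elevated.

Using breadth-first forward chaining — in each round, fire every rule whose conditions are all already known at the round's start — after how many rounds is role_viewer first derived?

3

[1] R4 [session_fresh -> device_trusted]; R5 [member_of_group & ip_allowlisted -> can_publish]; R7 [session_fresh & quota_ok & owner -> can_delete]; R8 [quota_ok & session_fresh -> role_editor]; R10 [quota_ok & owner -> can_write]. ⇒ new: device_trusted, can_publish, can_delete, role_editor, can_write.
[2] R2 [can_delete & can_write -> break_glass]; R9 [can_publish -> admin_console]. ⇒ new: break_glass, admin_console.
[3] R1 [break_glass & admin_console -> role_viewer]. ⇒ new: role_viewer.
role_viewer first appears in round 3.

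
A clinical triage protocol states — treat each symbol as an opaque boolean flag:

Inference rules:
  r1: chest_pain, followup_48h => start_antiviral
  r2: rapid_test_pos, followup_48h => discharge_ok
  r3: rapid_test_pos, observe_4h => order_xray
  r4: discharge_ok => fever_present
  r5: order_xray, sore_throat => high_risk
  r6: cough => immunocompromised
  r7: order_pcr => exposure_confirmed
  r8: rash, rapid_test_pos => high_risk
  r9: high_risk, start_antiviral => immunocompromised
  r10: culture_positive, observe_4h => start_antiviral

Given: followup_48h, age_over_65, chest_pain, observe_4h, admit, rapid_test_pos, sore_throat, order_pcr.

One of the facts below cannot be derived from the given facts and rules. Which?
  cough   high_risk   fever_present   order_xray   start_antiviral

cough

Round 1 fires r1, r2, r3, r7, giving start_antiviral, discharge_ok, order_xray, exposure_confirmed.
Round 2 fires r4, r5, giving fever_present, high_risk.
Round 3 fires r9, giving immunocompromised.
Derived: order_xray (round 1), start_antiviral (round 1), fever_present (round 2), high_risk (round 2). cough never appears in any round.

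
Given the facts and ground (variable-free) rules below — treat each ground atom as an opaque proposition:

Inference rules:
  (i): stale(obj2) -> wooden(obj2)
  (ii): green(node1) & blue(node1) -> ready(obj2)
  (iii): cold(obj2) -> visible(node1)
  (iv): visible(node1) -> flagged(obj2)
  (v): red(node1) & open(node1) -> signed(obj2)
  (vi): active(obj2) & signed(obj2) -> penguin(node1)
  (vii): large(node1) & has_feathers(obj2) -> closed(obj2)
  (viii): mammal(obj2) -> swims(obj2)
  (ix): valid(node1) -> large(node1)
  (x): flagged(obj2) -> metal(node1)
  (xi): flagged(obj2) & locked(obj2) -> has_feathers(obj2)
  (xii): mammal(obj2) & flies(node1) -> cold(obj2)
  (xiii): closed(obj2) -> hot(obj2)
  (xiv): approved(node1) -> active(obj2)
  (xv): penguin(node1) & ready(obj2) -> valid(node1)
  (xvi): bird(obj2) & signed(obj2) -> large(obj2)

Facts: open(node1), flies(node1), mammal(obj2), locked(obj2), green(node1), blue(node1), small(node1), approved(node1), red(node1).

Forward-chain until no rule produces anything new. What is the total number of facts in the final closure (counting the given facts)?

[1] (ii) [green(node1) & blue(node1) -> ready(obj2)]; (v) [red(node1) & open(node1) -> signed(obj2)]; (viii) [mammal(obj2) -> swims(obj2)]; (xii) [mammal(obj2) & flies(node1) -> cold(obj2)]; (xiv) [approved(node1) -> active(obj2)]. ⇒ new: ready(obj2), signed(obj2), swims(obj2), cold(obj2), active(obj2).
[2] (iii) [cold(obj2) -> visible(node1)]; (vi) [active(obj2) & signed(obj2) -> penguin(node1)]. ⇒ new: visible(node1), penguin(node1).
[3] (iv) [visible(node1) -> flagged(obj2)]; (xv) [penguin(node1) & ready(obj2) -> valid(node1)]. ⇒ new: flagged(obj2), valid(node1).
[4] (ix) [valid(node1) -> large(node1)]; (x) [flagged(obj2) -> metal(node1)]; (xi) [flagged(obj2) & locked(obj2) -> has_feathers(obj2)]. ⇒ new: large(node1), metal(node1), has_feathers(obj2).
[5] (vii) [large(node1) & has_feathers(obj2) -> closed(obj2)]. ⇒ new: closed(obj2).
[6] (xiii) [closed(obj2) -> hot(obj2)]. ⇒ new: hot(obj2).
Closure: {active(obj2), approved(node1), blue(node1), closed(obj2), cold(obj2), flagged(obj2), flies(node1), green(node1), has_feathers(obj2), hot(obj2), large(node1), locked(obj2), mammal(obj2), metal(node1), open(node1), penguin(node1), ready(obj2), red(node1), signed(obj2), small(node1), swims(obj2), valid(node1), visible(node1)} — 23 facts.

23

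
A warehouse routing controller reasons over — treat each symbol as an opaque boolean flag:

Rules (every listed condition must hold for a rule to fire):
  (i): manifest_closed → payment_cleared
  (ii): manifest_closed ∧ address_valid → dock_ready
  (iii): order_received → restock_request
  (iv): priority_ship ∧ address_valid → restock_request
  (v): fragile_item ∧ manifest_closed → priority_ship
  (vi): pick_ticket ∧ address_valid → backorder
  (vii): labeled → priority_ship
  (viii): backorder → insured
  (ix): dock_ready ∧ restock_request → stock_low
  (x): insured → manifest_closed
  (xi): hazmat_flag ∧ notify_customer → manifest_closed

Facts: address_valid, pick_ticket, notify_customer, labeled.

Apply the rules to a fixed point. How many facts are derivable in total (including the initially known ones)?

12

Round 1: (vi) [pick_ticket ∧ address_valid → backorder]; (vii) [labeled → priority_ship]. New: backorder, priority_ship.
Round 2: (iv) [priority_ship ∧ address_valid → restock_request]; (viii) [backorder → insured]. New: restock_request, insured.
Round 3: (x) [insured → manifest_closed]. New: manifest_closed.
Round 4: (i) [manifest_closed → payment_cleared]; (ii) [manifest_closed ∧ address_valid → dock_ready]. New: payment_cleared, dock_ready.
Round 5: (ix) [dock_ready ∧ restock_request → stock_low]. New: stock_low.
Closure: {address_valid, backorder, dock_ready, insured, labeled, manifest_closed, notify_customer, payment_cleared, pick_ticket, priority_ship, restock_request, stock_low} — 12 facts.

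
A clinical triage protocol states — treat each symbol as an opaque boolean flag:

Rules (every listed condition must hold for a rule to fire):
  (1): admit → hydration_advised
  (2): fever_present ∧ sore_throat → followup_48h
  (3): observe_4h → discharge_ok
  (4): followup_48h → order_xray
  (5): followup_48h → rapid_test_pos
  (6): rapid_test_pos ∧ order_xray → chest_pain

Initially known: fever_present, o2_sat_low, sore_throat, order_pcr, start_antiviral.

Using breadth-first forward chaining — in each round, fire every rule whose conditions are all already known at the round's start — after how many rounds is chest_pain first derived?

Round 1 fires (2), giving followup_48h.
Round 2 fires (4), (5), giving order_xray, rapid_test_pos.
Round 3 fires (6), giving chest_pain.
chest_pain first appears in round 3.

3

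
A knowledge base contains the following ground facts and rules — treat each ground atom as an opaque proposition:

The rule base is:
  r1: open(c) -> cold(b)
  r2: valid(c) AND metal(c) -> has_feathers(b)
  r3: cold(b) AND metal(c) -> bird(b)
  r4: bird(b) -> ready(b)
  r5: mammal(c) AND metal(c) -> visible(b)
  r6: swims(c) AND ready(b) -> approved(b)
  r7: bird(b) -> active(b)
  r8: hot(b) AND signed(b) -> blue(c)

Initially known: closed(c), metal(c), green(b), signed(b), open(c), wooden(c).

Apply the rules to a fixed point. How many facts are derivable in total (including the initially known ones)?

Round 1: r1 [open(c) -> cold(b)]. Adds cold(b).
Round 2: r3 [cold(b) AND metal(c) -> bird(b)]. Adds bird(b).
Round 3: r4 [bird(b) -> ready(b)]; r7 [bird(b) -> active(b)]. Adds ready(b), active(b).
Closure: {active(b), bird(b), closed(c), cold(b), green(b), metal(c), open(c), ready(b), signed(b), wooden(c)} — 10 facts.

10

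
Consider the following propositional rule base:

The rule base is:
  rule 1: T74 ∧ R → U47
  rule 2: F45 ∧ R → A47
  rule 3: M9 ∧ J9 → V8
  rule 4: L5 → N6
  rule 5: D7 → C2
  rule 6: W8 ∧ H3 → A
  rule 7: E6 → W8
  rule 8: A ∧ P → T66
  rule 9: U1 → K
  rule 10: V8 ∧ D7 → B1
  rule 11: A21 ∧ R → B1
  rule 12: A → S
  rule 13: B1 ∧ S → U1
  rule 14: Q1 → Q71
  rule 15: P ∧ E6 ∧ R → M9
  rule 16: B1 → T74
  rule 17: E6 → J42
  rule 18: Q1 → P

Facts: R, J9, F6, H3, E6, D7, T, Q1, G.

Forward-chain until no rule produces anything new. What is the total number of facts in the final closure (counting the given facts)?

Round 1 — rule 5, rule 7, rule 14, rule 17, rule 18, derive C2, W8, Q71, J42, P.
Round 2 — rule 6, rule 15, derive A, M9.
Round 3 — rule 3, rule 8, rule 12, derive V8, T66, S.
Round 4 — rule 10, derive B1.
Round 5 — rule 13, rule 16, derive U1, T74.
Round 6 — rule 1, rule 9, derive U47, K.
Closure: {A, B1, C2, D7, E6, F6, G, H3, J42, J9, K, M9, P, Q1, Q71, R, S, T, T66, T74, U1, U47, V8, W8} — 24 facts.

24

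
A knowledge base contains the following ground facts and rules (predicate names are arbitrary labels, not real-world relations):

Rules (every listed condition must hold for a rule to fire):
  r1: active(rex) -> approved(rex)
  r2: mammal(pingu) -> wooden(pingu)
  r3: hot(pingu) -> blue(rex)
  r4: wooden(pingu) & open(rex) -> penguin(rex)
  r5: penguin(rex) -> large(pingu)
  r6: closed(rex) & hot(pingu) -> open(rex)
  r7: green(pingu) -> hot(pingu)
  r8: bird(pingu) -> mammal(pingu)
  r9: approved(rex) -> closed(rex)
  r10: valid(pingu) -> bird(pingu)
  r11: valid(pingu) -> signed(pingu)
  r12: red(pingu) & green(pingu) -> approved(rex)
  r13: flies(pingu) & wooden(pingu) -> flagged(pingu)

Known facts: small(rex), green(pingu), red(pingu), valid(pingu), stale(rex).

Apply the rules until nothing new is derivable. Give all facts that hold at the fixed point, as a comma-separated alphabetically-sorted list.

approved(rex), bird(pingu), blue(rex), closed(rex), green(pingu), hot(pingu), large(pingu), mammal(pingu), open(rex), penguin(rex), red(pingu), signed(pingu), small(rex), stale(rex), valid(pingu), wooden(pingu)

Round 1 — r7, r10, r11, r12, derive hot(pingu), bird(pingu), signed(pingu), approved(rex).
Round 2 — r3, r8, r9, derive blue(rex), mammal(pingu), closed(rex).
Round 3 — r2, r6, derive wooden(pingu), open(rex).
Round 4 — r4, derive penguin(rex).
Round 5 — r5, derive large(pingu).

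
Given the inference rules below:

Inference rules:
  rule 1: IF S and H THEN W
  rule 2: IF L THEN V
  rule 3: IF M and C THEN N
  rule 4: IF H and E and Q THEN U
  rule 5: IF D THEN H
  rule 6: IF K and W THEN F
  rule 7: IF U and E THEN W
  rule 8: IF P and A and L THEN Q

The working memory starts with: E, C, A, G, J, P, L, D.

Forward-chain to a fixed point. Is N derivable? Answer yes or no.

Round 1: rule 2 [IF L THEN V]; rule 5 [IF D THEN H]; rule 8 [IF P and A and L THEN Q]. New: V, H, Q.
Round 2: rule 4 [IF H and E and Q THEN U]. New: U.
Round 3: rule 7 [IF U and E THEN W]. New: W.
Fixed point reached. N is concluded only by rule 3; rule 3 needs M (never derived).

no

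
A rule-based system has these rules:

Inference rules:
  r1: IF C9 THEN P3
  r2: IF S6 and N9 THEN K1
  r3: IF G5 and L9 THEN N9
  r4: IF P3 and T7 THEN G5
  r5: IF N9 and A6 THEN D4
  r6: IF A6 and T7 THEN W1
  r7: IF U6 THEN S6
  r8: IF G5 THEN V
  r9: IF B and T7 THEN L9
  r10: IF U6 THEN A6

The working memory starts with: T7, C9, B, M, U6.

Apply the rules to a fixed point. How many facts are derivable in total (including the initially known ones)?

15

[1] r1 [IF C9 THEN P3]; r7 [IF U6 THEN S6]; r9 [IF B and T7 THEN L9]; r10 [IF U6 THEN A6]. ⇒ new: P3, S6, L9, A6.
[2] r4 [IF P3 and T7 THEN G5]; r6 [IF A6 and T7 THEN W1]. ⇒ new: G5, W1.
[3] r3 [IF G5 and L9 THEN N9]; r8 [IF G5 THEN V]. ⇒ new: N9, V.
[4] r2 [IF S6 and N9 THEN K1]; r5 [IF N9 and A6 THEN D4]. ⇒ new: K1, D4.
Closure: {A6, B, C9, D4, G5, K1, L9, M, N9, P3, S6, T7, U6, V, W1} — 15 facts.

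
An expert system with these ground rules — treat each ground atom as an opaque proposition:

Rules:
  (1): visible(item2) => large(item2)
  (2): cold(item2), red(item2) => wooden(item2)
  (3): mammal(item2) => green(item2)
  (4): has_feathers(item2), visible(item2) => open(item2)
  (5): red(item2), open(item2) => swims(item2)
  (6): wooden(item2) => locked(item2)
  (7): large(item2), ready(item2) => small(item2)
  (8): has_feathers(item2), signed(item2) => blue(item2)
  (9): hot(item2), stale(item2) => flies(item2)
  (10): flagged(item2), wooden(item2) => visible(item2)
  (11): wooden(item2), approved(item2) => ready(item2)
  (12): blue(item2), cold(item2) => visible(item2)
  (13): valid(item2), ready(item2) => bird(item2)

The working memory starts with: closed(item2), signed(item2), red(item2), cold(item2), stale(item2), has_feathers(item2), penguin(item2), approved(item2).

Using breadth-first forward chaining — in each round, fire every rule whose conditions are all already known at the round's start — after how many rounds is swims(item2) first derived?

4

Round 1: (2) [cold(item2), red(item2) => wooden(item2)]; (8) [has_feathers(item2), signed(item2) => blue(item2)]. Adds wooden(item2), blue(item2).
Round 2: (6) [wooden(item2) => locked(item2)]; (11) [wooden(item2), approved(item2) => ready(item2)]; (12) [blue(item2), cold(item2) => visible(item2)]. Adds locked(item2), ready(item2), visible(item2).
Round 3: (1) [visible(item2) => large(item2)]; (4) [has_feathers(item2), visible(item2) => open(item2)]. Adds large(item2), open(item2).
Round 4: (5) [red(item2), open(item2) => swims(item2)]; (7) [large(item2), ready(item2) => small(item2)]. Adds swims(item2), small(item2).
swims(item2) first appears in round 4.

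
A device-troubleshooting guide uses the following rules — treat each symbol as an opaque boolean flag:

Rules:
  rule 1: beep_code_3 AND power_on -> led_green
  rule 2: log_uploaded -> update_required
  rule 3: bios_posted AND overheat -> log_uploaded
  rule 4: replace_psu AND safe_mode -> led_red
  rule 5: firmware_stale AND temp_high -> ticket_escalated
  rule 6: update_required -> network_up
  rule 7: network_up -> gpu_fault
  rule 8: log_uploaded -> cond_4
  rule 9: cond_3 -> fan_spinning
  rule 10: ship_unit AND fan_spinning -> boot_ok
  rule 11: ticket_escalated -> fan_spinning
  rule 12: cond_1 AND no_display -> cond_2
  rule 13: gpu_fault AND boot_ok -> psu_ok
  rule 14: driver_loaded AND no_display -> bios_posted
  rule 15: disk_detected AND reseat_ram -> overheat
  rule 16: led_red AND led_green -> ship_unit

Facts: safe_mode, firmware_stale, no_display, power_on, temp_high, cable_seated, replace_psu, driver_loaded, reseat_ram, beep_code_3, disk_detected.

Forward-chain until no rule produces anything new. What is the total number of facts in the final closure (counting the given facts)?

25

[1] rule 1 [beep_code_3 AND power_on -> led_green]; rule 4 [replace_psu AND safe_mode -> led_red]; rule 5 [firmware_stale AND temp_high -> ticket_escalated]; rule 14 [driver_loaded AND no_display -> bios_posted]; rule 15 [disk_detected AND reseat_ram -> overheat]. ⇒ new: led_green, led_red, ticket_escalated, bios_posted, overheat.
[2] rule 3 [bios_posted AND overheat -> log_uploaded]; rule 11 [ticket_escalated -> fan_spinning]; rule 16 [led_red AND led_green -> ship_unit]. ⇒ new: log_uploaded, fan_spinning, ship_unit.
[3] rule 2 [log_uploaded -> update_required]; rule 8 [log_uploaded -> cond_4]; rule 10 [ship_unit AND fan_spinning -> boot_ok]. ⇒ new: update_required, cond_4, boot_ok.
[4] rule 6 [update_required -> network_up]. ⇒ new: network_up.
[5] rule 7 [network_up -> gpu_fault]. ⇒ new: gpu_fault.
[6] rule 13 [gpu_fault AND boot_ok -> psu_ok]. ⇒ new: psu_ok.
Closure: {beep_code_3, bios_posted, boot_ok, cable_seated, cond_4, disk_detected, driver_loaded, fan_spinning, firmware_stale, gpu_fault, led_green, led_red, log_uploaded, network_up, no_display, overheat, power_on, psu_ok, replace_psu, reseat_ram, safe_mode, ship_unit, temp_high, ticket_escalated, update_required} — 25 facts.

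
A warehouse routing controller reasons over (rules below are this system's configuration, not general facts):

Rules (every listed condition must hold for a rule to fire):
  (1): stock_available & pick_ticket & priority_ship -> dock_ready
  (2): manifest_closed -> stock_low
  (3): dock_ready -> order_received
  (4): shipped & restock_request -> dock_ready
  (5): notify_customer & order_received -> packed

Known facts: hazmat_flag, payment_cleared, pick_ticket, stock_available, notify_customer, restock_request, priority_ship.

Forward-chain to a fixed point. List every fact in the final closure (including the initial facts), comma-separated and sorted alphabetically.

Round 1 fires (1), giving dock_ready.
Round 2 fires (3), giving order_received.
Round 3 fires (5), giving packed.

dock_ready, hazmat_flag, notify_customer, order_received, packed, payment_cleared, pick_ticket, priority_ship, restock_request, stock_available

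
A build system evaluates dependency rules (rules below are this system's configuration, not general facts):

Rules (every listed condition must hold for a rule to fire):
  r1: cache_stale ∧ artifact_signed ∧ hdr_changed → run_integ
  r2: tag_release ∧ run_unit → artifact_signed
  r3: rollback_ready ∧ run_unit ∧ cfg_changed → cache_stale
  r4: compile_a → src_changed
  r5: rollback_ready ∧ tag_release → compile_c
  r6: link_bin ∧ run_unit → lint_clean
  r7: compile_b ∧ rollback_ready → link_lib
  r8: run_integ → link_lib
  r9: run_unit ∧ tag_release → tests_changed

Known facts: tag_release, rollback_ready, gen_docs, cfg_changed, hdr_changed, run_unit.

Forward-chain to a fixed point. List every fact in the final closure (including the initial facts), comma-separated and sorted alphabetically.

[1] r2 [tag_release ∧ run_unit → artifact_signed]; r3 [rollback_ready ∧ run_unit ∧ cfg_changed → cache_stale]; r5 [rollback_ready ∧ tag_release → compile_c]; r9 [run_unit ∧ tag_release → tests_changed]. ⇒ new: artifact_signed, cache_stale, compile_c, tests_changed.
[2] r1 [cache_stale ∧ artifact_signed ∧ hdr_changed → run_integ]. ⇒ new: run_integ.
[3] r8 [run_integ → link_lib]. ⇒ new: link_lib.

artifact_signed, cache_stale, cfg_changed, compile_c, gen_docs, hdr_changed, link_lib, rollback_ready, run_integ, run_unit, tag_release, tests_changed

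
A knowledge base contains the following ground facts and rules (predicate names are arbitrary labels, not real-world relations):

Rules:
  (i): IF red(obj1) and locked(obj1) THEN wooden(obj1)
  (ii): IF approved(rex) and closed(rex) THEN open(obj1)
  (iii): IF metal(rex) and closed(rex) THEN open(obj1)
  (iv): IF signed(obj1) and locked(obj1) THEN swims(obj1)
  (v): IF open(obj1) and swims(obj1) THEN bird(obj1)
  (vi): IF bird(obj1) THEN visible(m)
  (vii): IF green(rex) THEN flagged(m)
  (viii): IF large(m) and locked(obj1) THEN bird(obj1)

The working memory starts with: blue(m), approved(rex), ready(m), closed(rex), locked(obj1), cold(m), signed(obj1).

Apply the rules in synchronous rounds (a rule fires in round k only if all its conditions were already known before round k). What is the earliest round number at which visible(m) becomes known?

3

Round 1 — (ii), (iv), derive open(obj1), swims(obj1).
Round 2 — (v), derive bird(obj1).
Round 3 — (vi), derive visible(m).
visible(m) first appears in round 3.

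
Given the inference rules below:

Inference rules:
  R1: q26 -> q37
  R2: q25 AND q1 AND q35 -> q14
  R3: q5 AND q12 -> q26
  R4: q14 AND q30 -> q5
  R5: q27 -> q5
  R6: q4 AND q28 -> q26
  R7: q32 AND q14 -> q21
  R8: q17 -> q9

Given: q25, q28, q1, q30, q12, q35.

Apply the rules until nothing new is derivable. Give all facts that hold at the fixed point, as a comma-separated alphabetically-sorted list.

q1, q12, q14, q25, q26, q28, q30, q35, q37, q5

Round 1 fires R2, giving q14.
Round 2 fires R4, giving q5.
Round 3 fires R3, giving q26.
Round 4 fires R1, giving q37.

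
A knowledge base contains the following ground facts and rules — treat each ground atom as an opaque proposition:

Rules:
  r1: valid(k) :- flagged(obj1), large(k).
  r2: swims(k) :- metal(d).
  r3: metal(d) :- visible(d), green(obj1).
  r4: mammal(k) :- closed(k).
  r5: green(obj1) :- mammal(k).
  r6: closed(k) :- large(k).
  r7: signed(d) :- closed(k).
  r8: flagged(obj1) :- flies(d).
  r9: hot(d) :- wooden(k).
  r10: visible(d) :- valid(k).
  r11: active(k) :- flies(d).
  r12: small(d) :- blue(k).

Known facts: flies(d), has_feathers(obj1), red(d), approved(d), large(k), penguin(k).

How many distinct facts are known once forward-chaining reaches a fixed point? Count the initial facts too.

[1] r6 [closed(k) :- large(k).]; r8 [flagged(obj1) :- flies(d).]; r11 [active(k) :- flies(d).]. ⇒ new: closed(k), flagged(obj1), active(k).
[2] r1 [valid(k) :- flagged(obj1), large(k).]; r4 [mammal(k) :- closed(k).]; r7 [signed(d) :- closed(k).]. ⇒ new: valid(k), mammal(k), signed(d).
[3] r5 [green(obj1) :- mammal(k).]; r10 [visible(d) :- valid(k).]. ⇒ new: green(obj1), visible(d).
[4] r3 [metal(d) :- visible(d), green(obj1).]. ⇒ new: metal(d).
[5] r2 [swims(k) :- metal(d).]. ⇒ new: swims(k).
Closure: {active(k), approved(d), closed(k), flagged(obj1), flies(d), green(obj1), has_feathers(obj1), large(k), mammal(k), metal(d), penguin(k), red(d), signed(d), swims(k), valid(k), visible(d)} — 16 facts.

16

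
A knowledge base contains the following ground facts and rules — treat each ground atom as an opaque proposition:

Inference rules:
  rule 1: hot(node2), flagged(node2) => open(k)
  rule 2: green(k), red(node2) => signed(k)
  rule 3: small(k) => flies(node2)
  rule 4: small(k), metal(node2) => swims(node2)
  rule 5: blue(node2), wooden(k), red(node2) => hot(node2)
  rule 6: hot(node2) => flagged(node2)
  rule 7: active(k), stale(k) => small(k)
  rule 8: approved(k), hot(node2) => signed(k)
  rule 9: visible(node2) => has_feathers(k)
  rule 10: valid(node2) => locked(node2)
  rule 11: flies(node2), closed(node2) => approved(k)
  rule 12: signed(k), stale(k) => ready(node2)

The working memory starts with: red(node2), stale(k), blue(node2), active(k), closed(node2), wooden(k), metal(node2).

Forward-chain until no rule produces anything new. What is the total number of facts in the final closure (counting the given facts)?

16

Round 1 fires rule 5, rule 7, giving hot(node2), small(k).
Round 2 fires rule 3, rule 4, rule 6, giving flies(node2), swims(node2), flagged(node2).
Round 3 fires rule 1, rule 11, giving open(k), approved(k).
Round 4 fires rule 8, giving signed(k).
Round 5 fires rule 12, giving ready(node2).
Closure: {active(k), approved(k), blue(node2), closed(node2), flagged(node2), flies(node2), hot(node2), metal(node2), open(k), ready(node2), red(node2), signed(k), small(k), stale(k), swims(node2), wooden(k)} — 16 facts.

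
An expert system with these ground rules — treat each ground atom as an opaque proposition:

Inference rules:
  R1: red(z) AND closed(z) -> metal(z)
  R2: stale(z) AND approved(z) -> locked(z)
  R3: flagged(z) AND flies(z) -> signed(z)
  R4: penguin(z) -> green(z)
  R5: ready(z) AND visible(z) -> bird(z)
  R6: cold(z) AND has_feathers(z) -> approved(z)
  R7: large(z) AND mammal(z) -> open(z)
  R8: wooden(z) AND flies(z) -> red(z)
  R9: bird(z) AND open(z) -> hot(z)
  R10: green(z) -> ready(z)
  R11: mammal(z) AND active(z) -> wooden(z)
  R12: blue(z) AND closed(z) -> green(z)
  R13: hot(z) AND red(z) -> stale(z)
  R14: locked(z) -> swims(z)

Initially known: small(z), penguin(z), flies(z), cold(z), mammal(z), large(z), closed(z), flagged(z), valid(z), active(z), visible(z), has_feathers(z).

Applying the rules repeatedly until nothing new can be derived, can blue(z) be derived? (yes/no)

Round 1: R3 [flagged(z) AND flies(z) -> signed(z)]; R4 [penguin(z) -> green(z)]; R6 [cold(z) AND has_feathers(z) -> approved(z)]; R7 [large(z) AND mammal(z) -> open(z)]; R11 [mammal(z) AND active(z) -> wooden(z)]. New: signed(z), green(z), approved(z), open(z), wooden(z).
Round 2: R8 [wooden(z) AND flies(z) -> red(z)]; R10 [green(z) -> ready(z)]. New: red(z), ready(z).
Round 3: R1 [red(z) AND closed(z) -> metal(z)]; R5 [ready(z) AND visible(z) -> bird(z)]. New: metal(z), bird(z).
Round 4: R9 [bird(z) AND open(z) -> hot(z)]. New: hot(z).
Round 5: R13 [hot(z) AND red(z) -> stale(z)]. New: stale(z).
Round 6: R2 [stale(z) AND approved(z) -> locked(z)]. New: locked(z).
Round 7: R14 [locked(z) -> swims(z)]. New: swims(z).
Fixed point reached. No rule has blue(z) as a consequent, and it is not given.

no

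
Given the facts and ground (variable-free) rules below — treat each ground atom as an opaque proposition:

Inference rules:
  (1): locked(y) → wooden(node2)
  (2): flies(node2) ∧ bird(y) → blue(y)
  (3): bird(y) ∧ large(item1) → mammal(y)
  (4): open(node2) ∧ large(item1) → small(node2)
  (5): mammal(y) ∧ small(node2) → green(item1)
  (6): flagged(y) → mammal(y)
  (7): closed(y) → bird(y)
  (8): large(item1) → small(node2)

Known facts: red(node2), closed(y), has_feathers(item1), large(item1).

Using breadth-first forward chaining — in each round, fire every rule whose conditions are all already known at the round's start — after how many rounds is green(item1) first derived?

Round 1 — (7), (8), derive bird(y), small(node2).
Round 2 — (3), derive mammal(y).
Round 3 — (5), derive green(item1).
green(item1) first appears in round 3.

3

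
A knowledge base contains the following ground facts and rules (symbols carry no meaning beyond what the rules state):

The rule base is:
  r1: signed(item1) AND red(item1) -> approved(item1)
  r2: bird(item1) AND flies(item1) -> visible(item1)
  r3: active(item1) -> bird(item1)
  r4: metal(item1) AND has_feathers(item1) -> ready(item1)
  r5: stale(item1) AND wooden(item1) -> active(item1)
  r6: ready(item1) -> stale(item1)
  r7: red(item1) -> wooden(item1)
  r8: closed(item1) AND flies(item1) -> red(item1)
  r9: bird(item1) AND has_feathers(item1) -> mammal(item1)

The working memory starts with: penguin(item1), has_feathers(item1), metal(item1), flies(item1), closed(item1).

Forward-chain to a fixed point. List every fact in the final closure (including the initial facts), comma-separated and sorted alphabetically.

Round 1: r4 [metal(item1) AND has_feathers(item1) -> ready(item1)]; r8 [closed(item1) AND flies(item1) -> red(item1)]. Adds ready(item1), red(item1).
Round 2: r6 [ready(item1) -> stale(item1)]; r7 [red(item1) -> wooden(item1)]. Adds stale(item1), wooden(item1).
Round 3: r5 [stale(item1) AND wooden(item1) -> active(item1)]. Adds active(item1).
Round 4: r3 [active(item1) -> bird(item1)]. Adds bird(item1).
Round 5: r2 [bird(item1) AND flies(item1) -> visible(item1)]; r9 [bird(item1) AND has_feathers(item1) -> mammal(item1)]. Adds visible(item1), mammal(item1).

active(item1), bird(item1), closed(item1), flies(item1), has_feathers(item1), mammal(item1), metal(item1), penguin(item1), ready(item1), red(item1), stale(item1), visible(item1), wooden(item1)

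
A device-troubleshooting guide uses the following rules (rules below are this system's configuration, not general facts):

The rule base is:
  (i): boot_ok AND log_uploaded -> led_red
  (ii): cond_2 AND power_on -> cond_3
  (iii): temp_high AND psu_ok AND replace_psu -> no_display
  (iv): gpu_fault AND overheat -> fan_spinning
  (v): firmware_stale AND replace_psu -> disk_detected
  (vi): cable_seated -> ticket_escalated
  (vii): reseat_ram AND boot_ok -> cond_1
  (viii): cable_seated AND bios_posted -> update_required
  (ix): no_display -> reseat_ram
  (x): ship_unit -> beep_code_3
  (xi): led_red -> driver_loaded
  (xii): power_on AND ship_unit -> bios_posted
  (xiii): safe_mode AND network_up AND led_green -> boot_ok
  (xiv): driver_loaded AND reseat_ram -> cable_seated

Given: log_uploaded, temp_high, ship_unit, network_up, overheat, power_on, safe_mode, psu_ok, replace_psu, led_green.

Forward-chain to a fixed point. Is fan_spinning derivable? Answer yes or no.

no

Round 1: (iii) [temp_high AND psu_ok AND replace_psu -> no_display]; (x) [ship_unit -> beep_code_3]; (xii) [power_on AND ship_unit -> bios_posted]; (xiii) [safe_mode AND network_up AND led_green -> boot_ok]. New: no_display, beep_code_3, bios_posted, boot_ok.
Round 2: (i) [boot_ok AND log_uploaded -> led_red]; (ix) [no_display -> reseat_ram]. New: led_red, reseat_ram.
Round 3: (vii) [reseat_ram AND boot_ok -> cond_1]; (xi) [led_red -> driver_loaded]. New: cond_1, driver_loaded.
Round 4: (xiv) [driver_loaded AND reseat_ram -> cable_seated]. New: cable_seated.
Round 5: (vi) [cable_seated -> ticket_escalated]; (viii) [cable_seated AND bios_posted -> update_required]. New: ticket_escalated, update_required.
Fixed point reached. fan_spinning is concluded only by (iv); (iv) needs gpu_fault (never derived).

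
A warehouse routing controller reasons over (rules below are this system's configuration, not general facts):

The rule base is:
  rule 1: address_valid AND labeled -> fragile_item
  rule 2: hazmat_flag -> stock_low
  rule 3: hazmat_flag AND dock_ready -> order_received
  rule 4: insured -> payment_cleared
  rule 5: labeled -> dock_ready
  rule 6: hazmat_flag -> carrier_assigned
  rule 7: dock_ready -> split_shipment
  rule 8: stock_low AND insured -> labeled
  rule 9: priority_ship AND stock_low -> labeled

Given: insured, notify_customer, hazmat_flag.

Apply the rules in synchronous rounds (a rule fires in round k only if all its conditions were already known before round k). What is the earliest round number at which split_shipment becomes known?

Round 1: rule 2 [hazmat_flag -> stock_low]; rule 4 [insured -> payment_cleared]; rule 6 [hazmat_flag -> carrier_assigned]. New: stock_low, payment_cleared, carrier_assigned.
Round 2: rule 8 [stock_low AND insured -> labeled]. New: labeled.
Round 3: rule 5 [labeled -> dock_ready]. New: dock_ready.
Round 4: rule 3 [hazmat_flag AND dock_ready -> order_received]; rule 7 [dock_ready -> split_shipment]. New: order_received, split_shipment.
split_shipment first appears in round 4.

4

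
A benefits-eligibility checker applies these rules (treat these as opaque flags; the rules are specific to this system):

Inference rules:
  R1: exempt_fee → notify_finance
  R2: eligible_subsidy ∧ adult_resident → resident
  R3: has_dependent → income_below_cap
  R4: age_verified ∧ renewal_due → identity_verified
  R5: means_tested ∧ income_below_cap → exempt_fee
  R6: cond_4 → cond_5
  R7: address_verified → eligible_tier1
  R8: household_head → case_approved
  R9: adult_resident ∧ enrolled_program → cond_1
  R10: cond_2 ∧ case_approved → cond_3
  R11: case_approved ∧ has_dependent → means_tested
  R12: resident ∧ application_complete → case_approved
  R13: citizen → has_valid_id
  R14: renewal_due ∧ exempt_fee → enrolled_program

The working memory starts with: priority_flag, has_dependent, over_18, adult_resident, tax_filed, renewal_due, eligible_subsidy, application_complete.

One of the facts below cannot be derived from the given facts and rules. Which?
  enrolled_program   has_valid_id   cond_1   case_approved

has_valid_id

Round 1 fires R2, R3, giving resident, income_below_cap.
Round 2 fires R12, giving case_approved.
Round 3 fires R11, giving means_tested.
Round 4 fires R5, giving exempt_fee.
Round 5 fires R1, R14, giving notify_finance, enrolled_program.
Round 6 fires R9, giving cond_1.
Derived: cond_1 (round 6), case_approved (round 2), enrolled_program (round 5). has_valid_id never appears in any round.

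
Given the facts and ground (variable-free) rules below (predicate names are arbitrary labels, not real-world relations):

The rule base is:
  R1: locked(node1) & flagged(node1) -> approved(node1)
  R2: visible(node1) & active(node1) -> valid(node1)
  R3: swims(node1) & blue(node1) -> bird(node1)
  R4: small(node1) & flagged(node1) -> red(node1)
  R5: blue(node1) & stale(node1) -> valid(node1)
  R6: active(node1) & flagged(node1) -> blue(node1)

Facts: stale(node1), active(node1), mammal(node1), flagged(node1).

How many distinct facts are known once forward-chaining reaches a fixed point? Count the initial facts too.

6

Round 1: R6 [active(node1) & flagged(node1) -> blue(node1)]. New: blue(node1).
Round 2: R5 [blue(node1) & stale(node1) -> valid(node1)]. New: valid(node1).
Closure: {active(node1), blue(node1), flagged(node1), mammal(node1), stale(node1), valid(node1)} — 6 facts.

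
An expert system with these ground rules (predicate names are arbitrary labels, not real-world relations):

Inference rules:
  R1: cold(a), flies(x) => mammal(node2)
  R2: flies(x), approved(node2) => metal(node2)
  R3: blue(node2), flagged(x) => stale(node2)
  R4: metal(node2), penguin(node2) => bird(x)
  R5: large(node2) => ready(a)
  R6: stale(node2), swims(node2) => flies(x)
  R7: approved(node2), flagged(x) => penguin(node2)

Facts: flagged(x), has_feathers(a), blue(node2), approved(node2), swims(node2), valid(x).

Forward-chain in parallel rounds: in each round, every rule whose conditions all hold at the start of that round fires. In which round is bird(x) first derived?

4

Round 1 — R3, R7, derive stale(node2), penguin(node2).
Round 2 — R6, derive flies(x).
Round 3 — R2, derive metal(node2).
Round 4 — R4, derive bird(x).
bird(x) first appears in round 4.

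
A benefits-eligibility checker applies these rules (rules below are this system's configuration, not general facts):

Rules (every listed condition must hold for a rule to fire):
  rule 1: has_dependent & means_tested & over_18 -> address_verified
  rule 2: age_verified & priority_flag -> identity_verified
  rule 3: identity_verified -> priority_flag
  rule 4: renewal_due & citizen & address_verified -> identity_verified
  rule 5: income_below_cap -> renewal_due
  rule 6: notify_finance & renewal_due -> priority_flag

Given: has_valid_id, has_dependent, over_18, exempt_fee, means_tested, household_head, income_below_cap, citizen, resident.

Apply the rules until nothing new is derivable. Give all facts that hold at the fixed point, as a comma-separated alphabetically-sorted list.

Round 1: rule 1 [has_dependent & means_tested & over_18 -> address_verified]; rule 5 [income_below_cap -> renewal_due]. New: address_verified, renewal_due.
Round 2: rule 4 [renewal_due & citizen & address_verified -> identity_verified]. New: identity_verified.
Round 3: rule 3 [identity_verified -> priority_flag]. New: priority_flag.

address_verified, citizen, exempt_fee, has_dependent, has_valid_id, household_head, identity_verified, income_below_cap, means_tested, over_18, priority_flag, renewal_due, resident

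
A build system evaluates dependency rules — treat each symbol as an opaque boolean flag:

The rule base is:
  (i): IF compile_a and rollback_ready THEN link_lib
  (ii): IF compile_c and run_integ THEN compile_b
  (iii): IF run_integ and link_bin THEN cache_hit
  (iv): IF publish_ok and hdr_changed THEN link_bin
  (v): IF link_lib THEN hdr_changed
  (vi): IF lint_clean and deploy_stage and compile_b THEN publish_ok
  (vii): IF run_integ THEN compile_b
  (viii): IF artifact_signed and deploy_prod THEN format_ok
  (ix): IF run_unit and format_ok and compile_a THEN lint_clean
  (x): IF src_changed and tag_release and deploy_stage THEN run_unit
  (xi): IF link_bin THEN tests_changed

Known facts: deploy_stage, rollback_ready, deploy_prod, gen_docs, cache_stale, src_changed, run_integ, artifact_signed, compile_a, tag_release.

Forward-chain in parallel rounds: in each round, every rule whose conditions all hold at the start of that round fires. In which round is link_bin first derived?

4

Round 1 — (i), (vii), (viii), (x), derive link_lib, compile_b, format_ok, run_unit.
Round 2 — (v), (ix), derive hdr_changed, lint_clean.
Round 3 — (vi), derive publish_ok.
Round 4 — (iv), derive link_bin.
link_bin first appears in round 4.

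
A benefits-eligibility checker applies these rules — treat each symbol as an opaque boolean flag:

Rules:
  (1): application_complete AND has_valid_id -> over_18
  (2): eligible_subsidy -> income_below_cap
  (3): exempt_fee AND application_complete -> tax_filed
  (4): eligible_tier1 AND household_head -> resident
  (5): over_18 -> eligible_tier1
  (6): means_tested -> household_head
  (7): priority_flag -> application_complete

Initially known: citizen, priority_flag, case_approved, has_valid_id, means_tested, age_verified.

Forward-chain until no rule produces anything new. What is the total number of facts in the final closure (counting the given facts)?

11

Round 1 fires (6), (7), giving household_head, application_complete.
Round 2 fires (1), giving over_18.
Round 3 fires (5), giving eligible_tier1.
Round 4 fires (4), giving resident.
Closure: {age_verified, application_complete, case_approved, citizen, eligible_tier1, has_valid_id, household_head, means_tested, over_18, priority_flag, resident} — 11 facts.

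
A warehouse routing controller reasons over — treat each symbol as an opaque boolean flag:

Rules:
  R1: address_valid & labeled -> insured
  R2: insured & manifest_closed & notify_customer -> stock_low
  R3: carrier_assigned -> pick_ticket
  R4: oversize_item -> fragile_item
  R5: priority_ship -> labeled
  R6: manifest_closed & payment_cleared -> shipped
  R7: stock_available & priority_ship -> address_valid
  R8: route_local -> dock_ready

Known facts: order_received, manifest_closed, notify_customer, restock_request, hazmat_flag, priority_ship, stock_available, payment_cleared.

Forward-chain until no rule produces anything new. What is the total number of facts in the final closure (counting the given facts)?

13

Round 1 — R5, R6, R7, derive labeled, shipped, address_valid.
Round 2 — R1, derive insured.
Round 3 — R2, derive stock_low.
Closure: {address_valid, hazmat_flag, insured, labeled, manifest_closed, notify_customer, order_received, payment_cleared, priority_ship, restock_request, shipped, stock_available, stock_low} — 13 facts.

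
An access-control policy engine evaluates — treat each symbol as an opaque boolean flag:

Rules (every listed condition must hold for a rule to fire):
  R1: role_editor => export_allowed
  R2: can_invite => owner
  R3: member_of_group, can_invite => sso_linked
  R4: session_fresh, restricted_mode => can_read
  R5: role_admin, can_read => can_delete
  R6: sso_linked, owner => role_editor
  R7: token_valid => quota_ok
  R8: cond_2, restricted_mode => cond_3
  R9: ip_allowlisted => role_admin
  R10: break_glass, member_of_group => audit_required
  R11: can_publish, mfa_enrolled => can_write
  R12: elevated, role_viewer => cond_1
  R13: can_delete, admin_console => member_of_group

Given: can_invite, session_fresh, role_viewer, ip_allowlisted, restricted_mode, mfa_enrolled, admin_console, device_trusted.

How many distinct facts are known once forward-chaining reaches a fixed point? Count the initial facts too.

16

[1] R2 [can_invite => owner]; R4 [session_fresh, restricted_mode => can_read]; R9 [ip_allowlisted => role_admin]. ⇒ new: owner, can_read, role_admin.
[2] R5 [role_admin, can_read => can_delete]. ⇒ new: can_delete.
[3] R13 [can_delete, admin_console => member_of_group]. ⇒ new: member_of_group.
[4] R3 [member_of_group, can_invite => sso_linked]. ⇒ new: sso_linked.
[5] R6 [sso_linked, owner => role_editor]. ⇒ new: role_editor.
[6] R1 [role_editor => export_allowed]. ⇒ new: export_allowed.
Closure: {admin_console, can_delete, can_invite, can_read, device_trusted, export_allowed, ip_allowlisted, member_of_group, mfa_enrolled, owner, restricted_mode, role_admin, role_editor, role_viewer, session_fresh, sso_linked} — 16 facts.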